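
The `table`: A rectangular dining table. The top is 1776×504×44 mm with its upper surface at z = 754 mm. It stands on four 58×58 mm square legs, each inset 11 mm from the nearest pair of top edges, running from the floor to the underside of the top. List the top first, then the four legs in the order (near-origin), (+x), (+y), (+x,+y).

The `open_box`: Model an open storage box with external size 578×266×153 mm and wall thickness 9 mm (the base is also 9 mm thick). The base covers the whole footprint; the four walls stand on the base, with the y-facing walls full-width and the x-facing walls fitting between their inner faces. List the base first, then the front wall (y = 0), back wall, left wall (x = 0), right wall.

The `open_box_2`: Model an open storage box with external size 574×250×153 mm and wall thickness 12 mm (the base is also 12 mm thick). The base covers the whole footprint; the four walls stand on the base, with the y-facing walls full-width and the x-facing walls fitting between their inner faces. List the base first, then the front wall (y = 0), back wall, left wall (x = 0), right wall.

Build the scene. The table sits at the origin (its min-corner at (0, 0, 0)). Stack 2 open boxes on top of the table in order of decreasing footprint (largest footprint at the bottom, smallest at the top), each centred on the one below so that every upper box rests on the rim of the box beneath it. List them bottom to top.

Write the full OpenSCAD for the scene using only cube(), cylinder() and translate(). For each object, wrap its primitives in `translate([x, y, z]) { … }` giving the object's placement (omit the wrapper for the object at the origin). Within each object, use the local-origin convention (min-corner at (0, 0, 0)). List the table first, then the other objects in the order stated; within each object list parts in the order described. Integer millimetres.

translate([0, 0, 710]) cube([1776, 504, 44]);
translate([11, 11, 0]) cube([58, 58, 710]);
translate([1707, 11, 0]) cube([58, 58, 710]);
translate([11, 435, 0]) cube([58, 58, 710]);
translate([1707, 435, 0]) cube([58, 58, 710]);
translate([599, 119, 754]) {
  cube([578, 266, 9]);
  translate([0, 0, 9]) cube([578, 9, 144]);
  translate([0, 257, 9]) cube([578, 9, 144]);
  translate([0, 9, 9]) cube([9, 248, 144]);
  translate([569, 9, 9]) cube([9, 248, 144]);
}
translate([601, 127, 907]) {
  cube([574, 250, 12]);
  translate([0, 0, 12]) cube([574, 12, 141]);
  translate([0, 238, 12]) cube([574, 12, 141]);
  translate([0, 12, 12]) cube([12, 226, 141]);
  translate([562, 12, 12]) cube([12, 226, 141]);
}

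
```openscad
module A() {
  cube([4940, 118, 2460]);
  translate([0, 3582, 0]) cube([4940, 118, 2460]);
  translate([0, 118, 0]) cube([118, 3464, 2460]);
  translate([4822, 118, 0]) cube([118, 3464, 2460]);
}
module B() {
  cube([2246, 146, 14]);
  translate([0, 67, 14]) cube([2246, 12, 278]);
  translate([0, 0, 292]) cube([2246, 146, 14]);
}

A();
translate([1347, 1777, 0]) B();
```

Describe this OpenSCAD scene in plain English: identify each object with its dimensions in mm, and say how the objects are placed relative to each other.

A is the wall frame of a small rectangular building: four walls, each 2460 mm tall and 118 mm thick, enclosing a footprint 4940 mm (x) by 3700 mm (y) outside-to-outside, with no floor or roof. The front and back walls (the −y and +y sides) span the full width; the two side walls fit between them.

B is an I-beam lying along x, 2246 mm long. Overall section height 306 mm. Two flanges 146 mm wide (y) and 14 mm thick, one on the floor and one at the top; a web 12 mm thick runs between them, centred on the flange width.

The I-beam sits inside the house frame, centred.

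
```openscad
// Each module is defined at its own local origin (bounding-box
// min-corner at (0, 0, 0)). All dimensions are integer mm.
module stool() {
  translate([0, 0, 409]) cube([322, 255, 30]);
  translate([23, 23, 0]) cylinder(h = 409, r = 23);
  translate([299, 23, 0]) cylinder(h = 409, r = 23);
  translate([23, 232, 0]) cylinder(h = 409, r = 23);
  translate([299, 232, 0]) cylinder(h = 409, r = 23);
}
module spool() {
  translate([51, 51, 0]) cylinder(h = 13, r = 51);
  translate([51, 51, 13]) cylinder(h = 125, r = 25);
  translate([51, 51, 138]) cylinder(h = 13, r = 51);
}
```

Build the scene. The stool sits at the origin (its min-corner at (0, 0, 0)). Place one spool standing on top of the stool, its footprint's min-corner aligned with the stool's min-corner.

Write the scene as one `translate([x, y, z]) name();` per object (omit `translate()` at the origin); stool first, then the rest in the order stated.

stool();
translate([0, 0, 439]) spool();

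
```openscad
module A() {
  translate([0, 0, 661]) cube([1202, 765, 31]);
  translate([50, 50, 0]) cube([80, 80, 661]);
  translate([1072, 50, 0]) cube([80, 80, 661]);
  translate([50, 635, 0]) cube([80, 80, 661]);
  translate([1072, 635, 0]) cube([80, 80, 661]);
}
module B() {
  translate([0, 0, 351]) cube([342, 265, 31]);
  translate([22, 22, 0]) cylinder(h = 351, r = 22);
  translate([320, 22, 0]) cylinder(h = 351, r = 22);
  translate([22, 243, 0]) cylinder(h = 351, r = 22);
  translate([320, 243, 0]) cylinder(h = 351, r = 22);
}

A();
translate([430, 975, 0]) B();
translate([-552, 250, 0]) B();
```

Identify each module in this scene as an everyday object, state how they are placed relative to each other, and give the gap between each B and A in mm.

Each stool's nearest face is 210 mm from the table's bounding box.

A is a table. B is a stool. Two stools sit around the table at the +y, −x sides. The gap between each stool and the table is 210 mm.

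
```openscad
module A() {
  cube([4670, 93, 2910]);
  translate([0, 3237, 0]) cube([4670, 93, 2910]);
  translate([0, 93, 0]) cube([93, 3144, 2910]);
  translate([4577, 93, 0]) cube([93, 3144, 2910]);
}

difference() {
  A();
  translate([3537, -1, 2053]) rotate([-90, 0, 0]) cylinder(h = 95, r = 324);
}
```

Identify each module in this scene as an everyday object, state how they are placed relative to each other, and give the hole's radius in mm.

A is a house frame. The house frame has a circular hole through its front wall. The hole's radius is 324 mm.

The subtracted cylinder has r = 324 mm.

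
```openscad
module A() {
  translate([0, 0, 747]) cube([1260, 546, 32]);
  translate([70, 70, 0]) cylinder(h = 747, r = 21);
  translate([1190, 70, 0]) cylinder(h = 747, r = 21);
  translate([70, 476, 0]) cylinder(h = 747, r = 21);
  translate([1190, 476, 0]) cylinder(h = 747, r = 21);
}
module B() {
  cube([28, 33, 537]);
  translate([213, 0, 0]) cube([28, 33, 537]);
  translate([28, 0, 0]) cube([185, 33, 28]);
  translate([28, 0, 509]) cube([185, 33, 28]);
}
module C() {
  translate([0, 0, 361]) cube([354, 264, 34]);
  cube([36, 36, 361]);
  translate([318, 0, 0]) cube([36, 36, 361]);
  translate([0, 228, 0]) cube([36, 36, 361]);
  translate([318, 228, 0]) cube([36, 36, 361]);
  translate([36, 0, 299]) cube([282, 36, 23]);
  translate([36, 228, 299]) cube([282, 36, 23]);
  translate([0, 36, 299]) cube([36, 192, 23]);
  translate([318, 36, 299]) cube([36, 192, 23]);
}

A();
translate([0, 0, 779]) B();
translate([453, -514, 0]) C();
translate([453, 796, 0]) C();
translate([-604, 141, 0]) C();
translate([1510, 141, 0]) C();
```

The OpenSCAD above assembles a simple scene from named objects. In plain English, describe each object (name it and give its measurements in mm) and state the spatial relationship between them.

A is a rectangular dining table. The top is 1260×546×32 mm with its upper surface at z = 779 mm. It stands on four round legs of 42 mm diameter, each leg's bounding box inset 49 mm from the nearest pair of top edges, running from the floor to the underside of the top.

B is a picture frame with a 185×481 mm rectangular opening (x by z) and a uniform 28 mm border on every side. Frame depth is 33 mm along y. It is built from two vertical stiles running the full outside height and two horizontal rails spanning the gap between the stiles.

C is a four-legged stool. The seat is a 354×264×34 mm slab whose top surface is at z = 395 mm; four square legs, each 36×36 mm in cross-section, run from the floor (z = 0) to the underside of the seat, each flush with a corner of the seat. Four stretchers, 36 mm wide and 23 mm tall, connect adjacent legs with their undersides at z = 299 mm, each running between the inner faces of the legs it joins and aligned with the legs' outer faces on the other axis.

The picture frame is on top of the table. Four stools sit around the table at the −y, +y, −x, +x sides.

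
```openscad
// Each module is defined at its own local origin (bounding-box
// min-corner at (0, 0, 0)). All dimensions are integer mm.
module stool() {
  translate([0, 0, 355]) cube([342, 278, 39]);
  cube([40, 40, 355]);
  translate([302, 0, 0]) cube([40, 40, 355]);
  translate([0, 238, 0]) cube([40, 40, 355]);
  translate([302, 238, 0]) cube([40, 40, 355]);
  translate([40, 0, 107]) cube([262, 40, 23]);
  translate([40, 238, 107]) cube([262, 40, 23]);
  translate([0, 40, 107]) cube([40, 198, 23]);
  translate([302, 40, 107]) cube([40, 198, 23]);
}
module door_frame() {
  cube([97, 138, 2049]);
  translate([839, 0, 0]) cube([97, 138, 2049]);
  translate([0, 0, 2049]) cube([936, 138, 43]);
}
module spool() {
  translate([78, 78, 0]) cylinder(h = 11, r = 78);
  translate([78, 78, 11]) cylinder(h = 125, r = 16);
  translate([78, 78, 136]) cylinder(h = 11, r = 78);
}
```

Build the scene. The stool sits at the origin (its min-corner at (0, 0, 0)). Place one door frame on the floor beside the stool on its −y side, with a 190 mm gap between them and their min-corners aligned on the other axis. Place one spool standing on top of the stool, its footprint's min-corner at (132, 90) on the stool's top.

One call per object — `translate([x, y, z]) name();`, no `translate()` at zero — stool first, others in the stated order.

stool();
translate([0, -328, 0]) door_frame();
translate([132, 90, 394]) spool();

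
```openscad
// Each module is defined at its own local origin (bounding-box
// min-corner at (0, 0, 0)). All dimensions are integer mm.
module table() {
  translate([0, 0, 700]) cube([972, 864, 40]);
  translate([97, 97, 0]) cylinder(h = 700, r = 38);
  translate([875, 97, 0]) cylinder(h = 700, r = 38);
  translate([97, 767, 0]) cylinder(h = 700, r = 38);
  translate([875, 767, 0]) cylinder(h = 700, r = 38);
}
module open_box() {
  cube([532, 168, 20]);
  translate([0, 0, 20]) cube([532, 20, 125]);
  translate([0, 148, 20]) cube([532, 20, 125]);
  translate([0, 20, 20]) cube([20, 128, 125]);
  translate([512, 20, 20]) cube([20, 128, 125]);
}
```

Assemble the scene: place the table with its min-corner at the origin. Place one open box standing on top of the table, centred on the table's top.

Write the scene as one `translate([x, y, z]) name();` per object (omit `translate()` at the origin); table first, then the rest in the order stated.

table();
translate([220, 348, 740]) open_box();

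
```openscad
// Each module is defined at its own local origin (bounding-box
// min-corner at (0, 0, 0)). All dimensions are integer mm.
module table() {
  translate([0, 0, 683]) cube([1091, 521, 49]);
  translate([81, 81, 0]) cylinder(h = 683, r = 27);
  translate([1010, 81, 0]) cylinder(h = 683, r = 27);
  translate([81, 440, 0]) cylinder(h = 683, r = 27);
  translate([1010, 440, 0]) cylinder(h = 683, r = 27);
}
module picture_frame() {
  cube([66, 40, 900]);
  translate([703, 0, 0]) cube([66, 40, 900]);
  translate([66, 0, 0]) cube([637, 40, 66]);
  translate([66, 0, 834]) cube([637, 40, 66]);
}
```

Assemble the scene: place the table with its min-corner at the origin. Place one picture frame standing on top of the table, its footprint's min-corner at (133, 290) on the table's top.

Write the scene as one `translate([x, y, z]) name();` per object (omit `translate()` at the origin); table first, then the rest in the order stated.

table();
translate([133, 290, 732]) picture_frame();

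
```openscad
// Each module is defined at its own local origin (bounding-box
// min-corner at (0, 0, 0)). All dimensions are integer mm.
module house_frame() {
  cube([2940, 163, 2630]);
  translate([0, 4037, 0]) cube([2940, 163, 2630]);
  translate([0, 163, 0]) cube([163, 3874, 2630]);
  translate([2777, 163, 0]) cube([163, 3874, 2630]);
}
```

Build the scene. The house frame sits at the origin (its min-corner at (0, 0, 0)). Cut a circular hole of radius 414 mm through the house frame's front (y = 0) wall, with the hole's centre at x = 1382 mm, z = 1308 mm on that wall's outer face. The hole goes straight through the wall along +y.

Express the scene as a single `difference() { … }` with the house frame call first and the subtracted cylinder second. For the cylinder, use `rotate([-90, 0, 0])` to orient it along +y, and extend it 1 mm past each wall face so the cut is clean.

difference() {
  house_frame();
  translate([1382, -1, 1308]) rotate([-90, 0, 0]) cylinder(h = 165, r = 414);
}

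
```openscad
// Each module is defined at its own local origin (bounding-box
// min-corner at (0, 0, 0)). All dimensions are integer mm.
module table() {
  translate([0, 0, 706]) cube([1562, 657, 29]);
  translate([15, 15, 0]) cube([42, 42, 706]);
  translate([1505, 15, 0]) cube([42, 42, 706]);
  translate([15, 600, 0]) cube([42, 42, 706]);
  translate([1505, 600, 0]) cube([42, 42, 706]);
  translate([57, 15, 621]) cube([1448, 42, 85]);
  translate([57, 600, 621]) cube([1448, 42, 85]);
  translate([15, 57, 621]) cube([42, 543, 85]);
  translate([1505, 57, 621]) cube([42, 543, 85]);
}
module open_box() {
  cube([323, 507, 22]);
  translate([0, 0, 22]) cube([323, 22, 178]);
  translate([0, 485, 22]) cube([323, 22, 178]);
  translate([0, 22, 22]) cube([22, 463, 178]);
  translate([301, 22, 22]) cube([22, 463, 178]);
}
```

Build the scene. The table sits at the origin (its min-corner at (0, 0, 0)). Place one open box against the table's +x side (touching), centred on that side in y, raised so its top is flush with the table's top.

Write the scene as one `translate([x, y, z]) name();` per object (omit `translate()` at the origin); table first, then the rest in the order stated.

table();
translate([1562, 75, 535]) open_box();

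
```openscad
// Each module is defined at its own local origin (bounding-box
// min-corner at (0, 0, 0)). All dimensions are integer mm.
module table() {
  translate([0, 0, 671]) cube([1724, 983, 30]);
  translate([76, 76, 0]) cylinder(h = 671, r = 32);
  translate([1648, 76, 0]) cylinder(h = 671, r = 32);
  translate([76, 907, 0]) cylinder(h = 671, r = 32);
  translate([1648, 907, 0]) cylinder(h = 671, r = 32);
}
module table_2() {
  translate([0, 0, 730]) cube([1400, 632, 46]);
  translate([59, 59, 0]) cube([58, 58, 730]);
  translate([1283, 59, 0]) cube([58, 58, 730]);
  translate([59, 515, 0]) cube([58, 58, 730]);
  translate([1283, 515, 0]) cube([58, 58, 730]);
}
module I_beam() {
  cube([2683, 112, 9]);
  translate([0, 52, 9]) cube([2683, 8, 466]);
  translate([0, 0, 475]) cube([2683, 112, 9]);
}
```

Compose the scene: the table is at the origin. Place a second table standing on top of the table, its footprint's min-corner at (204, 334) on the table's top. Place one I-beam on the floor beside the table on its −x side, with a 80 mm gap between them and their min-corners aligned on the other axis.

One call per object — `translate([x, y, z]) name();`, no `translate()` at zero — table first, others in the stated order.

table();
translate([204, 334, 701]) table_2();
translate([-2763, 0, 0]) I_beam();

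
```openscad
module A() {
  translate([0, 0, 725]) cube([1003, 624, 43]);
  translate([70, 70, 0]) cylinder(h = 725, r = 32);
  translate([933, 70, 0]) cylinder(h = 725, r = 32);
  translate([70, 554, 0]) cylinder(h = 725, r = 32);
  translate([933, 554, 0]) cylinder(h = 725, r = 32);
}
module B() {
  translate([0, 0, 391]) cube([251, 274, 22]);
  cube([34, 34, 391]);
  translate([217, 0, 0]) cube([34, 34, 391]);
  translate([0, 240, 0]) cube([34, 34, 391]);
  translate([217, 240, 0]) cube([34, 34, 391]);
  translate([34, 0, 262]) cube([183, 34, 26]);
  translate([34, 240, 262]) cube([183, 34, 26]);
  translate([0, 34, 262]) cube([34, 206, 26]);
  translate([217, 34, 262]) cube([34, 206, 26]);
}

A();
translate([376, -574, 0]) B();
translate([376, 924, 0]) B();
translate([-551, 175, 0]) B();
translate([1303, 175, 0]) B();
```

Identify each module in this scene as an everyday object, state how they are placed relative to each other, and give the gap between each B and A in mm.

A is a table. B is a stool. Four stools sit around the table at the −y, +y, −x, +x sides. The gap between each stool and the table is 300 mm.

Each stool's nearest face is 300 mm from the table's bounding box.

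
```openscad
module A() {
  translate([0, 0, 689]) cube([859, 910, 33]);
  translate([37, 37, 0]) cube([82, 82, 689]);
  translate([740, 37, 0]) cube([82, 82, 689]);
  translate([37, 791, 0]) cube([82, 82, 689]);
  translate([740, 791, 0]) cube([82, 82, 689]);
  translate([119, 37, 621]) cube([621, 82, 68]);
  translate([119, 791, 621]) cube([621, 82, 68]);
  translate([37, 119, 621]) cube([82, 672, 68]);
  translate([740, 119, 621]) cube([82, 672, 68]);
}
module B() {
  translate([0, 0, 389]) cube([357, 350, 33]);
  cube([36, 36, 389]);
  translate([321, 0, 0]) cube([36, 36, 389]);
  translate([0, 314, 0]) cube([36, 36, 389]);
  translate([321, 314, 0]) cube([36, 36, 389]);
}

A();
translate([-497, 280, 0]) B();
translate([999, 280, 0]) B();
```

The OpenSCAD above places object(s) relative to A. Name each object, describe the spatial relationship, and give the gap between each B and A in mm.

Each stool's nearest face is 140 mm from the table's bounding box.

A is a table. B is a stool. Two stools sit around the table at the −x, +x sides. The gap between each stool and the table is 140 mm.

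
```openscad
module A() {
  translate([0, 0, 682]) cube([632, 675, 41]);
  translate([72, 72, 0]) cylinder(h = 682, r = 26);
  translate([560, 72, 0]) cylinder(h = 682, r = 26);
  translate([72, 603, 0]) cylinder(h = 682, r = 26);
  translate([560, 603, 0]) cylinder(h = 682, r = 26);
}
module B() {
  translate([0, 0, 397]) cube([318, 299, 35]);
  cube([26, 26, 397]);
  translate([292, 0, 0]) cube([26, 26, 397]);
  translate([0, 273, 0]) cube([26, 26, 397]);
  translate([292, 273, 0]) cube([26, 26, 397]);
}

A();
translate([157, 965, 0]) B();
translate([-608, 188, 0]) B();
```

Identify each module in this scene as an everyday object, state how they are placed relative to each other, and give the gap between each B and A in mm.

A is a table. B is a stool. Two stools sit around the table at the +y, −x sides. The gap between each stool and the table is 290 mm.

Each stool's nearest face is 290 mm from the table's bounding box.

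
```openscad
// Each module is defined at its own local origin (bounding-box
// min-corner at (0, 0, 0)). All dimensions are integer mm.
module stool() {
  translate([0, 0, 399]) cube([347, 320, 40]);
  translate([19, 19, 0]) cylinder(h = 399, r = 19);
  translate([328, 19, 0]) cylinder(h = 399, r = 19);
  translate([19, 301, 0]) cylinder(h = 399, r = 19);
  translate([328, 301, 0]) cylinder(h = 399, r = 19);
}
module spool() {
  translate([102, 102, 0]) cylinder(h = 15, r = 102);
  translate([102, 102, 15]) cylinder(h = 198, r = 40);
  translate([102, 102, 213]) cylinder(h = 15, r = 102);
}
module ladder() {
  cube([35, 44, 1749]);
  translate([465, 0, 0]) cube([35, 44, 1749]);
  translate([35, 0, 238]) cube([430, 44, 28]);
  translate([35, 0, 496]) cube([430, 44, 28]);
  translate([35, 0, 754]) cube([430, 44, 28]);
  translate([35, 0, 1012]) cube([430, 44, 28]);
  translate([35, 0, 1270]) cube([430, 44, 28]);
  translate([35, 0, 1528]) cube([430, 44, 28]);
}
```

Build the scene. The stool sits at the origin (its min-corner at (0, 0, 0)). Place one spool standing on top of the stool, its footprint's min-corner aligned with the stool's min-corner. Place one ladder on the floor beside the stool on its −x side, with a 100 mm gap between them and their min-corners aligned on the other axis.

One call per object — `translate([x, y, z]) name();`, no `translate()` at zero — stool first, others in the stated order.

stool();
translate([0, 0, 439]) spool();
translate([-600, 0, 0]) ladder();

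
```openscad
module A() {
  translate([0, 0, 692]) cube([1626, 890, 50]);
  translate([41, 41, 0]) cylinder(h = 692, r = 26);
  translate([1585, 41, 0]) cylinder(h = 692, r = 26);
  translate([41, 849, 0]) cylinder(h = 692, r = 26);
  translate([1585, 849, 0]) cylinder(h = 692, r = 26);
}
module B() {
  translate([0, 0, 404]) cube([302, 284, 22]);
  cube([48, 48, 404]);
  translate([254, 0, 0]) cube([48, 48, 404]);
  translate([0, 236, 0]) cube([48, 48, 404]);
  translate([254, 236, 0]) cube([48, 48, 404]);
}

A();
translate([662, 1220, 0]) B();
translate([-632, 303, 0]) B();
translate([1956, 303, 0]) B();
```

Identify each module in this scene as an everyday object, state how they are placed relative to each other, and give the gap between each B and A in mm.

Each stool's nearest face is 330 mm from the table's bounding box.

A is a table. B is a stool. Three stools sit around the table at the +y, −x, +x sides. The gap between each stool and the table is 330 mm.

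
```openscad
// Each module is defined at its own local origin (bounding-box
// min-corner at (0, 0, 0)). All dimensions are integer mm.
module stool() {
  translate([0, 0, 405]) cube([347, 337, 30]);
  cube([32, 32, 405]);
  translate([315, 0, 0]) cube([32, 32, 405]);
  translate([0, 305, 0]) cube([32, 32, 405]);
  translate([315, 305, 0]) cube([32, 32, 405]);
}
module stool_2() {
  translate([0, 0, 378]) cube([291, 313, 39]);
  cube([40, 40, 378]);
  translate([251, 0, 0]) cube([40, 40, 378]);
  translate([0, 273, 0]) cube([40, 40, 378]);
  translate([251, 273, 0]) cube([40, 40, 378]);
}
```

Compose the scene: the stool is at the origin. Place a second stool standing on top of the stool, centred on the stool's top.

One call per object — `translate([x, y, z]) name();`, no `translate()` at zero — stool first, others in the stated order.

stool();
translate([28, 12, 435]) stool_2();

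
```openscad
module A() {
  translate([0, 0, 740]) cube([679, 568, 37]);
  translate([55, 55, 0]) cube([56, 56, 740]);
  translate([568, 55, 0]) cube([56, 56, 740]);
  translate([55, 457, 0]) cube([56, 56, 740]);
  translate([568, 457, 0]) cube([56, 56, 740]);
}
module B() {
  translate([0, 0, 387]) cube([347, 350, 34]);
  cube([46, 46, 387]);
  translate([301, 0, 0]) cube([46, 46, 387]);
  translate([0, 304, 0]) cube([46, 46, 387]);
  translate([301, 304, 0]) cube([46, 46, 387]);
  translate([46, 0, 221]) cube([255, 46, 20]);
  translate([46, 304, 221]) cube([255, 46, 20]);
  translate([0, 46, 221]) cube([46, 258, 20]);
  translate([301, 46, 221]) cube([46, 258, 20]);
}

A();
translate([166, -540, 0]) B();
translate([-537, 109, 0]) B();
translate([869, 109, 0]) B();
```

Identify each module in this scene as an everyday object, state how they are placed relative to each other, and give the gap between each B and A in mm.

A is a table. B is a stool. Three stools sit around the table at the −y, −x, +x sides. The gap between each stool and the table is 190 mm.

Each stool's nearest face is 190 mm from the table's bounding box.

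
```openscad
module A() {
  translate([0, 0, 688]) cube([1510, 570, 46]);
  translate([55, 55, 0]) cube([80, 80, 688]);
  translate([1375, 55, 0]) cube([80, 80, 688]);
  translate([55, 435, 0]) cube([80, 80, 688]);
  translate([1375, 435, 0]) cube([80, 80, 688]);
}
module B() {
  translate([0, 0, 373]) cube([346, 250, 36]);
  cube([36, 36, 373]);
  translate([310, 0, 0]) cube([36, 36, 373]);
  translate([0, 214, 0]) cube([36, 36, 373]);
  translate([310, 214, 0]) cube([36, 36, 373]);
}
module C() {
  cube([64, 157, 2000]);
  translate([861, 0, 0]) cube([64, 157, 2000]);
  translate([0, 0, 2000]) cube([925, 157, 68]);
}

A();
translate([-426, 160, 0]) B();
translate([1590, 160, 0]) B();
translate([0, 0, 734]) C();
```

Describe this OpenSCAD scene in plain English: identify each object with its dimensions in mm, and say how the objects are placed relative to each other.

A is a table: top 1510 mm (x) × 570 mm (y), 46 mm thick, upper face at z = 734 mm, on four 80×80 mm square legs, each inset 55 mm from the nearest pair of top edges, running from z = 0 to the bottom of the top.

B is a four-legged stool. The seat is a 346×250×36 mm slab whose top surface is at z = 409 mm; four square legs, each 36×36 mm in cross-section, run from the floor (z = 0) to the underside of the seat, each flush with a corner of the seat.

C is a rectangular door frame: two vertical jambs of 64×157 mm section, 2000 mm tall, with a clear opening 797 mm wide between their inner faces. A header 68 mm tall and 157 mm deep lies on top of the jambs and spans the full outside width.

Two stools sit around the table at the −x, +x sides. The door frame is on top of the table.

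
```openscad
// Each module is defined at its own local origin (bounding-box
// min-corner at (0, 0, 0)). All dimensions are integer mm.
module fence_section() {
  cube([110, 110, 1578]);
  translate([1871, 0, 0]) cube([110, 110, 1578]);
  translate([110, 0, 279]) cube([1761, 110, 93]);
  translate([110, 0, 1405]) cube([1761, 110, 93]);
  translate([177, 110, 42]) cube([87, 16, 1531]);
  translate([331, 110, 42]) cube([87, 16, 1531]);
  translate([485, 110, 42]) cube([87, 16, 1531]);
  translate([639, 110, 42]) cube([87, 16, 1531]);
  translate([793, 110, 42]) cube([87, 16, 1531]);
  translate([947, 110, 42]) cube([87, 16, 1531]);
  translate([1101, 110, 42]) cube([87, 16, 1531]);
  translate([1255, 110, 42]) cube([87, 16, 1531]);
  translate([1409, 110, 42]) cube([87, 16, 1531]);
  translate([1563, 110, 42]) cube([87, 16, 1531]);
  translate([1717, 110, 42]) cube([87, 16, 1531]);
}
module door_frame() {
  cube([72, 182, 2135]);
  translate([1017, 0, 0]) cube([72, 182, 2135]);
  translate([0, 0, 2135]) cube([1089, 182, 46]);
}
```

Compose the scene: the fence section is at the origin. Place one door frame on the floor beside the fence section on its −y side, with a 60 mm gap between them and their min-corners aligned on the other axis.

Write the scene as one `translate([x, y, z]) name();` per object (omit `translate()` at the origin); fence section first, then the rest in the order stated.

fence_section();
translate([0, -242, 0]) door_frame();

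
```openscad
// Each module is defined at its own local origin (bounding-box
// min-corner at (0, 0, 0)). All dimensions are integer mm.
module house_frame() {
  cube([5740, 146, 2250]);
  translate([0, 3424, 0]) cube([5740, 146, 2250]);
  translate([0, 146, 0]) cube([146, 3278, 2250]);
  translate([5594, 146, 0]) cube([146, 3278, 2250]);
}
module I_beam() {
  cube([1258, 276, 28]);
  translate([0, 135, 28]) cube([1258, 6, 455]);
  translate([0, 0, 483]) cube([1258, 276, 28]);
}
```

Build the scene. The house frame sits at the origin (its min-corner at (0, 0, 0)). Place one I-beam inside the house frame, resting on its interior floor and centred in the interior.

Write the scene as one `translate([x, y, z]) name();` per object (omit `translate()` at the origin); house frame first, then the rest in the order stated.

house_frame();
translate([2241, 1647, 0]) I_beam();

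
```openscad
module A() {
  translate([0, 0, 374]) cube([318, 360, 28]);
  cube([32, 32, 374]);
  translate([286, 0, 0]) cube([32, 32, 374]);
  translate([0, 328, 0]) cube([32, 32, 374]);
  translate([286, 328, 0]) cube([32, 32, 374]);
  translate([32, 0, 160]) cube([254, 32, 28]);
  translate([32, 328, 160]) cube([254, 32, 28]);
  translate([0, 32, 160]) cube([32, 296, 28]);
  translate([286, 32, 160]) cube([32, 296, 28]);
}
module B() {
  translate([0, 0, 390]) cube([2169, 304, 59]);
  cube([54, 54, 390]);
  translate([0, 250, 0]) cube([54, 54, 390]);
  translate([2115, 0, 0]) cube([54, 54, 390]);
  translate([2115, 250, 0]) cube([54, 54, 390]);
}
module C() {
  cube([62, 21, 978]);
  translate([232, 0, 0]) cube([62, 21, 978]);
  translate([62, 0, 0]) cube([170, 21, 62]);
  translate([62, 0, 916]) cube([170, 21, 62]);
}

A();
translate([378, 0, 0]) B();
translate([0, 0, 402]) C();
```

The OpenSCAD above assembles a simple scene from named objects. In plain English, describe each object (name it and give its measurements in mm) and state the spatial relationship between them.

A is a four-legged stool. The seat is a 318×360×28 mm slab whose top surface is at z = 402 mm; four square legs, each 32×32 mm in cross-section, run from the floor (z = 0) to the underside of the seat, each flush with a corner of the seat. Four stretchers, 32 mm wide and 28 mm tall, connect adjacent legs with their undersides at z = 160 mm, each running between the inner faces of the legs it joins and aligned with the legs' outer faces on the other axis.

B is a bench: a 2169×304 mm seat slab, 59 mm thick, top at z = 449 mm, on four 54×54 mm square legs flush with the seat corners and standing on z = 0.

C is a rectangular picture frame lying in the x–z plane (depth along y). The opening is 170 mm wide (x) by 854 mm tall (z), surrounded by a border 62 mm wide on all four sides. The frame is 21 mm deep and is made of two full-height vertical stiles with two horizontal rails fitted between them.

The bench is on the floor beside the stool on its +x side. The picture frame is on top of the stool.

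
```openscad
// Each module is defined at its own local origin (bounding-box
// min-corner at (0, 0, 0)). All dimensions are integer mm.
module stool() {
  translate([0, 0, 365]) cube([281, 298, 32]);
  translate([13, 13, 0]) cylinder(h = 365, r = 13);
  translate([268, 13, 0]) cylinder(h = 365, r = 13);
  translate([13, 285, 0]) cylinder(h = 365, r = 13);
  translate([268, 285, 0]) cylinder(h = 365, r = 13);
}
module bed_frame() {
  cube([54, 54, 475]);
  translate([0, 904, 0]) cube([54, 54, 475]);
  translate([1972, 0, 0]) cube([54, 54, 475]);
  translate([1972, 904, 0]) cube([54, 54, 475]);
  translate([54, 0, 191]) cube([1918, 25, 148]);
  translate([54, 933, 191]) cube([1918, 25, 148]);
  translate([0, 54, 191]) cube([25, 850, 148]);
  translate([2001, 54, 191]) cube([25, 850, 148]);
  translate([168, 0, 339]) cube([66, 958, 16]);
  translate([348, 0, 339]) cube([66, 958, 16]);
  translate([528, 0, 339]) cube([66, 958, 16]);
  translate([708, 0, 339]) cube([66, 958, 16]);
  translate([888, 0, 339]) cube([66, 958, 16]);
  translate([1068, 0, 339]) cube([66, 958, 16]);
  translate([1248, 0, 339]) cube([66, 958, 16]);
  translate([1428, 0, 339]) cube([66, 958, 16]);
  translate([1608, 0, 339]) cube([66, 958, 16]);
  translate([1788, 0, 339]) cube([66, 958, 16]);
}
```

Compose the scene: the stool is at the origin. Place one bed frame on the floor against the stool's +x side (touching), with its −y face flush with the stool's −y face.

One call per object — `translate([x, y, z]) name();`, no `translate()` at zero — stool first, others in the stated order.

stool();
translate([281, 0, 0]) bed_frame();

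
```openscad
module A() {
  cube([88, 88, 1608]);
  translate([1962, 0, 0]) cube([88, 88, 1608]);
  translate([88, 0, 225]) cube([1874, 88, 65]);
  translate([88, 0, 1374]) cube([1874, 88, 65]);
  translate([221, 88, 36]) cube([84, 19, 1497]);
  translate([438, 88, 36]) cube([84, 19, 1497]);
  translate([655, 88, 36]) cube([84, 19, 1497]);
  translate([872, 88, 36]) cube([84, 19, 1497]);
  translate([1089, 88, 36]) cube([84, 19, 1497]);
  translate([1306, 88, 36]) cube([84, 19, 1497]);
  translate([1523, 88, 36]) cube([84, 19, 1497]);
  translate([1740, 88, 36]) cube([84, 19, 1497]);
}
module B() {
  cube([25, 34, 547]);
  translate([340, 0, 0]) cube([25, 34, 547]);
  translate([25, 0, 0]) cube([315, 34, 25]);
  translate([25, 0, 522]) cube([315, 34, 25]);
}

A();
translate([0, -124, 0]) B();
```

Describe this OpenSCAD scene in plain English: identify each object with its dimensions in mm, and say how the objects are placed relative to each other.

A is a fence section. Two 88×88 mm posts, 1608 mm tall, stand on the floor with a clear span of 1874 mm between their inner faces. Two horizontal rails of 88×65 mm section span the gap between the posts with their undersides at z = 225 mm and z = 1374 mm, flush with the posts' −y face. 8 pickets, each 84 mm wide, 19 mm thick and 1497 mm tall, are fixed to the +y face of the rails with their bottoms at z = 36 mm, evenly spaced across the span with equal gaps (rounded down to the nearest mm) at the −x end and between each pair — any rounding remainder accumulates at the +x end.

B is a picture frame with a 315×497 mm rectangular opening (x by z) and a uniform 25 mm border on every side. Frame depth is 34 mm along y. It is built from two vertical stiles running the full outside height and two horizontal rails spanning the gap between the stiles.

The picture frame is on the floor beside the fence section on its −y side.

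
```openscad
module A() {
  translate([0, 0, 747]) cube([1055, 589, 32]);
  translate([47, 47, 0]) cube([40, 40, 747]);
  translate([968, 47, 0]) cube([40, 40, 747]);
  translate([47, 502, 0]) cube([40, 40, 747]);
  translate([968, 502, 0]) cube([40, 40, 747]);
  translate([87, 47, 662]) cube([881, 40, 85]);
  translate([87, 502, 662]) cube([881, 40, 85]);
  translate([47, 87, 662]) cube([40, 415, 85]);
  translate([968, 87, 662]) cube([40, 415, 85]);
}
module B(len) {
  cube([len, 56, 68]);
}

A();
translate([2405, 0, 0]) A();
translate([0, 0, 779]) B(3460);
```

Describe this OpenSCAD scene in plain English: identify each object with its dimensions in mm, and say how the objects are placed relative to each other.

A is a table with a 1055×589 mm rectangular top, 32 mm thick, top surface at z = 779 mm, supported by four 40×40 mm square legs, each inset 47 mm from the nearest pair of top edges, running from the floor. Four apron rails, 40 mm thick and 85 mm tall, run between adjacent legs with their top edges flush with the underside of the top and their outer faces flush with the legs' outer faces.

B is a rectangular beam 3460 mm long (x), 56 mm deep (y), 68 mm thick (z).

The beam spans the tops of two tables placed 1350 mm apart, resting at z = 779 mm.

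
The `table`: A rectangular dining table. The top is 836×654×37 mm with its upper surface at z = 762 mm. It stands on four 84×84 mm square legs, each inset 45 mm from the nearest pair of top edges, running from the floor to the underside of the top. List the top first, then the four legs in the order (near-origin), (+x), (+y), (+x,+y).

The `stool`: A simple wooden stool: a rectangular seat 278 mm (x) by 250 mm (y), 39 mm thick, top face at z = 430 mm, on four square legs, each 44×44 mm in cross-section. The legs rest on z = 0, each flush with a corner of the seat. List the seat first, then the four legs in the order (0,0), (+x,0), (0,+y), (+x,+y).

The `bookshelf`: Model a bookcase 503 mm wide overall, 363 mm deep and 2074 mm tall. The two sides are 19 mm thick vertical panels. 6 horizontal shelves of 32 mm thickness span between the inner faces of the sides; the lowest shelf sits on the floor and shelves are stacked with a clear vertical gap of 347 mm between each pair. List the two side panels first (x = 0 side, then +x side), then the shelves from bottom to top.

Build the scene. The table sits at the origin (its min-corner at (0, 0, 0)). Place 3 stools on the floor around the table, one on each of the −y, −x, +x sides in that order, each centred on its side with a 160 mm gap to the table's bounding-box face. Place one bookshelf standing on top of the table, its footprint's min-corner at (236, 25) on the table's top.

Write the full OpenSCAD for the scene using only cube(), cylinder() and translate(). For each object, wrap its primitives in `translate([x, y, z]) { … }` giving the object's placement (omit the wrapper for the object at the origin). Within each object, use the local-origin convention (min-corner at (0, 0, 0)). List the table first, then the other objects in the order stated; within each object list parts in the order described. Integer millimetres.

translate([0, 0, 725]) cube([836, 654, 37]);
translate([45, 45, 0]) cube([84, 84, 725]);
translate([707, 45, 0]) cube([84, 84, 725]);
translate([45, 525, 0]) cube([84, 84, 725]);
translate([707, 525, 0]) cube([84, 84, 725]);
translate([279, -410, 0]) {
  translate([0, 0, 391]) cube([278, 250, 39]);
  cube([44, 44, 391]);
  translate([234, 0, 0]) cube([44, 44, 391]);
  translate([0, 206, 0]) cube([44, 44, 391]);
  translate([234, 206, 0]) cube([44, 44, 391]);
}
translate([-438, 202, 0]) {
  translate([0, 0, 391]) cube([278, 250, 39]);
  cube([44, 44, 391]);
  translate([234, 0, 0]) cube([44, 44, 391]);
  translate([0, 206, 0]) cube([44, 44, 391]);
  translate([234, 206, 0]) cube([44, 44, 391]);
}
translate([996, 202, 0]) {
  translate([0, 0, 391]) cube([278, 250, 39]);
  cube([44, 44, 391]);
  translate([234, 0, 0]) cube([44, 44, 391]);
  translate([0, 206, 0]) cube([44, 44, 391]);
  translate([234, 206, 0]) cube([44, 44, 391]);
}
translate([236, 25, 762]) {
  cube([19, 363, 2074]);
  translate([484, 0, 0]) cube([19, 363, 2074]);
  translate([19, 0, 0]) cube([465, 363, 32]);
  translate([19, 0, 379]) cube([465, 363, 32]);
  translate([19, 0, 758]) cube([465, 363, 32]);
  translate([19, 0, 1137]) cube([465, 363, 32]);
  translate([19, 0, 1516]) cube([465, 363, 32]);
  translate([19, 0, 1895]) cube([465, 363, 32]);
}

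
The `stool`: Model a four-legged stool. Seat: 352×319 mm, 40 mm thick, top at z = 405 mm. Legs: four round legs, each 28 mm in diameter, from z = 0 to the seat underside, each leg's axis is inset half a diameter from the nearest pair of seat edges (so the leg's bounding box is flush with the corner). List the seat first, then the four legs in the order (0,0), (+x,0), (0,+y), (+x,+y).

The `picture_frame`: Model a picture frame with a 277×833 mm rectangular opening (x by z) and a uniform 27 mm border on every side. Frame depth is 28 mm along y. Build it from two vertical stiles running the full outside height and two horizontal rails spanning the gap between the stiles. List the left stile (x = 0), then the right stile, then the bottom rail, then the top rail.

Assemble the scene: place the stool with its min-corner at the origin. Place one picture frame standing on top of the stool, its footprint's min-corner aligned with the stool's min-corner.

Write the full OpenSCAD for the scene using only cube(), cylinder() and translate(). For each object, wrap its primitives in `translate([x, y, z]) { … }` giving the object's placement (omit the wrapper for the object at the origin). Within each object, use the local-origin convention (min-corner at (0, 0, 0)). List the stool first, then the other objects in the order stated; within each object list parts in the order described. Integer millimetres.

translate([0, 0, 365]) cube([352, 319, 40]);
translate([14, 14, 0]) cylinder(h = 365, r = 14);
translate([338, 14, 0]) cylinder(h = 365, r = 14);
translate([14, 305, 0]) cylinder(h = 365, r = 14);
translate([338, 305, 0]) cylinder(h = 365, r = 14);
translate([0, 0, 405]) {
  cube([27, 28, 887]);
  translate([304, 0, 0]) cube([27, 28, 887]);
  translate([27, 0, 0]) cube([277, 28, 27]);
  translate([27, 0, 860]) cube([277, 28, 27]);
}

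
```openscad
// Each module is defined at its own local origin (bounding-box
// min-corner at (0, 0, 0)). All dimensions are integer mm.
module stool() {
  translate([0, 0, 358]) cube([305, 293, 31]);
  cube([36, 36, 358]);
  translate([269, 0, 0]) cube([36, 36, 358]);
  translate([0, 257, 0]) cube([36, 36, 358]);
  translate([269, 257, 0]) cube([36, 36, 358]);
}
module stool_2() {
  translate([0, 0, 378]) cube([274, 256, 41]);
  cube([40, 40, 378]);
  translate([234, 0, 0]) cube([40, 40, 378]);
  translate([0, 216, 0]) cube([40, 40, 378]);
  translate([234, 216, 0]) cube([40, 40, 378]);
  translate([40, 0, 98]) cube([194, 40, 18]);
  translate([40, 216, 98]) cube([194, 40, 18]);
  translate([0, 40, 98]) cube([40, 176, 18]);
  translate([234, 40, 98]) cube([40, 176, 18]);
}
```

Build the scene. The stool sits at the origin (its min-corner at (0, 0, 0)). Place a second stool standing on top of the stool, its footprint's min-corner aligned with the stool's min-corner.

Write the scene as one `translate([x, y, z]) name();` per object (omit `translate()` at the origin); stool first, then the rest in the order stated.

stool();
translate([0, 0, 389]) stool_2();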